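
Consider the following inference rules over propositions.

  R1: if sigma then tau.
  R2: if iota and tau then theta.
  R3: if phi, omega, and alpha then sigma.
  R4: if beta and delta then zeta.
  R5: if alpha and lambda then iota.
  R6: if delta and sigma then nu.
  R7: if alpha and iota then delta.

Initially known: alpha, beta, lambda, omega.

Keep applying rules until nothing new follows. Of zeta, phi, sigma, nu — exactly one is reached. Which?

zeta

alpha and lambda hold, so iota follows (R5).
From alpha and iota, R7 gives delta.
From beta and delta, R4 gives zeta.
No rule produces phi, and it is not given. sigma would need phi, omega, and alpha (R3), but phi is never established. nu would need delta and sigma (R6), but sigma is never established.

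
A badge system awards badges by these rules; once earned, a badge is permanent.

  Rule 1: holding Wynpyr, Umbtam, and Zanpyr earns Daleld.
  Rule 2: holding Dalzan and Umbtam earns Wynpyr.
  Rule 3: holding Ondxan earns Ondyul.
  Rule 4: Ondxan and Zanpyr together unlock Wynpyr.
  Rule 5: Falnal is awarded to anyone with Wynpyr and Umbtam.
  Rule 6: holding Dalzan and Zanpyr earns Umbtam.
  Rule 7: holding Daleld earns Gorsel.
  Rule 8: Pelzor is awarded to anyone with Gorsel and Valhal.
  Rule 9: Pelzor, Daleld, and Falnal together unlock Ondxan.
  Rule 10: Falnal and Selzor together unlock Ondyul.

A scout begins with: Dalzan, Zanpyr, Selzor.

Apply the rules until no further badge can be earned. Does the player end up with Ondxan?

Ondxan would need Pelzor, Daleld, and Falnal (Rule 9), but Pelzor is never earned.

No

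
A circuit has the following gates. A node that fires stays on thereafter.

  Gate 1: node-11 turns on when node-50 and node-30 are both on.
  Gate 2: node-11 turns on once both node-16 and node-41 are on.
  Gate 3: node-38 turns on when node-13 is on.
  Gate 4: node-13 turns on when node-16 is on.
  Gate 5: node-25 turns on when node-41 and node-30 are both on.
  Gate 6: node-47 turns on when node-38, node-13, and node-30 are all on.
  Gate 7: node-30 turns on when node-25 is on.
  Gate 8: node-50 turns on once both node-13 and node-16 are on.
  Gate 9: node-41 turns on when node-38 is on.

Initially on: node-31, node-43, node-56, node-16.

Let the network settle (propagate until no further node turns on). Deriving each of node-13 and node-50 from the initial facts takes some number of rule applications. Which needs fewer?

node-13

node-13: Gate 4: node-16 on → node-13 on. [1 rule application]
node-50: Gate 4: node-16 on → node-13 on. node-13 and node-16 are on, so node-50 turns on (Gate 8). [2 rule applications]
node-13 needs fewer.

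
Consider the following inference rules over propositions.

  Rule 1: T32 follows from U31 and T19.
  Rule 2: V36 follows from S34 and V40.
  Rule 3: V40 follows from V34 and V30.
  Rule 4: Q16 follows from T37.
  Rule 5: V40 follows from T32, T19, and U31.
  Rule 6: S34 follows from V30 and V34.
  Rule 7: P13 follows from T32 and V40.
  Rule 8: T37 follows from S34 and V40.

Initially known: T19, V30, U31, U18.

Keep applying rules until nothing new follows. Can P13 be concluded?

From U31 and T19, Rule 1 gives T32.
From T32, T19, and U31, Rule 5 gives V40.
From T32 and V40, Rule 7 gives P13.

Yes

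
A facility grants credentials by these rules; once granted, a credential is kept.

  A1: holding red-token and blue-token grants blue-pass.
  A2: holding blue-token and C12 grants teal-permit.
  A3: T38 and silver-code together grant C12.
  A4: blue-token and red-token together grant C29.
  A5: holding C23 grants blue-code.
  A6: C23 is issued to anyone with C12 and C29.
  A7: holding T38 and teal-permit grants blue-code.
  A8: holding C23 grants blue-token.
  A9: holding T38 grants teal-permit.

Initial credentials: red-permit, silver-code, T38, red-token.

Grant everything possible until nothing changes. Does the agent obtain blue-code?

Yes

Holding T38 grants teal-permit (A9).
Holding T38 and teal-permit grants blue-code (A7).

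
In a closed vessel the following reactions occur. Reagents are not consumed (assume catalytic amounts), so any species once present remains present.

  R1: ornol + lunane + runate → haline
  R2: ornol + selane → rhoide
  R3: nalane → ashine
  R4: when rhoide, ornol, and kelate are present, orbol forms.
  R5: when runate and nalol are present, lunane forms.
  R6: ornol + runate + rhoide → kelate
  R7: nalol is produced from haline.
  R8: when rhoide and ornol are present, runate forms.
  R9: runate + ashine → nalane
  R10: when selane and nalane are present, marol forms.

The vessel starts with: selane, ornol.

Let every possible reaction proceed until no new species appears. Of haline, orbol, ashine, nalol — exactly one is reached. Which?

ornol and selane present → rhoide forms (R2).
rhoide and ornol present → runate forms (R8).
ornol, runate, and rhoide present → kelate forms (R6).
rhoide, ornol, and kelate present → orbol forms (R4).
ashine would need nalane (R3), but nalane never forms. haline would need ornol, lunane, and runate (R1), but lunane never forms. nalol would need haline (R7), but haline never forms.

orbol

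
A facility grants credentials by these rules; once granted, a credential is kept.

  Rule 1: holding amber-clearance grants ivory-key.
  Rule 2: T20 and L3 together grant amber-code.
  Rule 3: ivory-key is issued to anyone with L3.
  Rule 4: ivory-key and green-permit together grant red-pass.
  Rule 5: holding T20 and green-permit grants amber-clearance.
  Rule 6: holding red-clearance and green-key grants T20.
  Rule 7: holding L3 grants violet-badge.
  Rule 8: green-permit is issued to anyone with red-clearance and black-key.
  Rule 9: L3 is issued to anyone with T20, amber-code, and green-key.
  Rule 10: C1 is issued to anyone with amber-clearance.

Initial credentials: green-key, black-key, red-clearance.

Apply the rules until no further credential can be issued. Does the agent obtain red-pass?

Yes

Holding red-clearance and green-key grants T20 (Rule 6).
Holding red-clearance and black-key grants green-permit (Rule 8).
Holding T20 and green-permit grants amber-clearance (Rule 5).
Holding amber-clearance grants ivory-key (Rule 1).
Holding ivory-key and green-permit grants red-pass (Rule 4).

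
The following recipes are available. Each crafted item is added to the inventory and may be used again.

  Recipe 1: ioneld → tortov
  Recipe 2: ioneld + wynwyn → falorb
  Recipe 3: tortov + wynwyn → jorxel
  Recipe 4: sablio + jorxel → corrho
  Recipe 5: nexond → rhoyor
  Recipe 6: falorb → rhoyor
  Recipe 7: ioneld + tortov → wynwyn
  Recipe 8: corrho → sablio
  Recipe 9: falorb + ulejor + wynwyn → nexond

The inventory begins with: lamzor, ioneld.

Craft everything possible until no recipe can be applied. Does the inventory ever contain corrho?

corrho would need sablio and jorxel (Recipe 4), but sablio is never obtained.

No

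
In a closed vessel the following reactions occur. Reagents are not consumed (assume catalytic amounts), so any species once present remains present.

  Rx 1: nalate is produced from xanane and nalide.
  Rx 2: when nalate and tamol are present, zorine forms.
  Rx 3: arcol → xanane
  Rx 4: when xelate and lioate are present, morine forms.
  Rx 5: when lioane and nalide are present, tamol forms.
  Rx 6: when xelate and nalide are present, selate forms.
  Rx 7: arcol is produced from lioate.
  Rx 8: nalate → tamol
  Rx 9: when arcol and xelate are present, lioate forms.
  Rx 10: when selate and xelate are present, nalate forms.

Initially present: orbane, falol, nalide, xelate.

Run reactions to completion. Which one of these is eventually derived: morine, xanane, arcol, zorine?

zorine

xelate and nalide present → selate forms (Rx 6).
selate and xelate present → nalate forms (Rx 10).
nalate present → tamol forms (Rx 8).
nalate and tamol present → zorine forms (Rx 2).
xanane would need arcol (Rx 3), but arcol never forms. morine would need xelate and lioate (Rx 4), but lioate never forms. arcol would need lioate (Rx 7), but lioate never forms.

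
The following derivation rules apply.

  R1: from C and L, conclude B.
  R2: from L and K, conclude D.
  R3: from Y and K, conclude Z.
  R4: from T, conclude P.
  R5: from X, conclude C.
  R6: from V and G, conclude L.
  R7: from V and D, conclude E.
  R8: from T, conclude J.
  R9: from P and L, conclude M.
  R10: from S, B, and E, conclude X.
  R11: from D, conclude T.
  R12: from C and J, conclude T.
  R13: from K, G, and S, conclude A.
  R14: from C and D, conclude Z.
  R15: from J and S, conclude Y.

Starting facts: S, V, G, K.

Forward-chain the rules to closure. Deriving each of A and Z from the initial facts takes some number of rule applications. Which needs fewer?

A

A: From K, G, and S, R13 gives A. [1 rule application]
Z: V and G hold, so L follows (R6). From L and K, R2 gives D. From D, R11 gives T. From T, R8 gives J. J and S hold, so Y follows (R15). From Y and K, R3 gives Z. [6 rule applications]
A needs fewer.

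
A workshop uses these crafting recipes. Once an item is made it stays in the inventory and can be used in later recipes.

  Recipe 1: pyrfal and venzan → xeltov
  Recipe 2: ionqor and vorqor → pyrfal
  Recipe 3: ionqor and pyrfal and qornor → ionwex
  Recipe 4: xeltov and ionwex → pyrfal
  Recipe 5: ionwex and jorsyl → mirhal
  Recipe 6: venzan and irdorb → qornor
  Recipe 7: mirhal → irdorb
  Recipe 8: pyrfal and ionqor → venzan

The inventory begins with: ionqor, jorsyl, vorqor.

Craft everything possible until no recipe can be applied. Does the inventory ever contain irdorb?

No

irdorb would need mirhal (Recipe 7), but mirhal is never obtained.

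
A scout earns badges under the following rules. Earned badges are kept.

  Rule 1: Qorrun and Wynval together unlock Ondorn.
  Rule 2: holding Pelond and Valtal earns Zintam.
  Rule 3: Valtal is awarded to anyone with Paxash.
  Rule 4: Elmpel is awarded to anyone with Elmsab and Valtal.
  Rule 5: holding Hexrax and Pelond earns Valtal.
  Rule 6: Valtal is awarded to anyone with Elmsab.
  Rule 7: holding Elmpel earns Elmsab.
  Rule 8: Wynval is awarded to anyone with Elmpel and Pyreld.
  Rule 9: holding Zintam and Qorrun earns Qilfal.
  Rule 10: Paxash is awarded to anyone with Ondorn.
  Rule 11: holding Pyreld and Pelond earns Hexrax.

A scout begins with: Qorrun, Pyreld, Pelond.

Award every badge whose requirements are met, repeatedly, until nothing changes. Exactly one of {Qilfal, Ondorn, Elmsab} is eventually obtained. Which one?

With Pyreld and Pelond, Hexrax is earned (Rule 11).
With Hexrax and Pelond, Valtal is earned (Rule 5).
With Pelond and Valtal, Zintam is earned (Rule 2).
With Zintam and Qorrun, Qilfal is earned (Rule 9).
Ondorn would need Qorrun and Wynval (Rule 1), but Wynval is never earned. Elmsab would need Elmpel (Rule 7), but Elmpel is never earned.

Qilfal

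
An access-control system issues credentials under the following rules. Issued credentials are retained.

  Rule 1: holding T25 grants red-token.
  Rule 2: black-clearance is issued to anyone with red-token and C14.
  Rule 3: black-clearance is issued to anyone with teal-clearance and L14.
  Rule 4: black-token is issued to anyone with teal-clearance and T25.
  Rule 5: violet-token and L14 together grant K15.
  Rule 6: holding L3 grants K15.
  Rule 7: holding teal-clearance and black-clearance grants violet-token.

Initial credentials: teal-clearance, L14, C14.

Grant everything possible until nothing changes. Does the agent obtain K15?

Yes

Holding teal-clearance and L14 grants black-clearance (Rule 3).
Holding teal-clearance and black-clearance grants violet-token (Rule 7).
Holding violet-token and L14 grants K15 (Rule 5).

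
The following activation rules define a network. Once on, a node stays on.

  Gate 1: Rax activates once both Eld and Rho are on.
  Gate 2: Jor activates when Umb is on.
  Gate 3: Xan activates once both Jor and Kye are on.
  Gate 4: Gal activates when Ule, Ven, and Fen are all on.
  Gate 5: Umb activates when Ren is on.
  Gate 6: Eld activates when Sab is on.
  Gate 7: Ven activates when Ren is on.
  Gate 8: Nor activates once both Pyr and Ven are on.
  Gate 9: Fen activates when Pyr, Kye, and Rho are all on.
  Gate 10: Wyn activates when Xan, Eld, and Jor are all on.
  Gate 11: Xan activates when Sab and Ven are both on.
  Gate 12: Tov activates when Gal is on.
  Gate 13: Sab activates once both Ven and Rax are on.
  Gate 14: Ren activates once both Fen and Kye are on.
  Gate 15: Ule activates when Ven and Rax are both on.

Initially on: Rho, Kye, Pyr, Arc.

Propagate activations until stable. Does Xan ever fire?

Yes

Pyr, Kye, and Rho are on, so Fen activates (Gate 9).
Gate 14: Fen and Kye on → Ren on.
Ren is on, so Umb activates (Gate 5).
Umb is on, so Jor activates (Gate 2).
Gate 3: Jor and Kye on → Xan on.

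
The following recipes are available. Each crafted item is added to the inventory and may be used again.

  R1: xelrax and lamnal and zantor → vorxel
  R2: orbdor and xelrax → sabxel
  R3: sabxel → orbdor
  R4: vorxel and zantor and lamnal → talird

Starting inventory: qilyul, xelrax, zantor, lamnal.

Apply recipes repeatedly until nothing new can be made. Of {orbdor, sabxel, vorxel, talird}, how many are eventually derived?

Using R1, xelrax, lamnal, and zantor make vorxel.
Using R4, vorxel, zantor, and lamnal make talird.
orbdor would need sabxel (R3), but sabxel is never obtained.
sabxel would need orbdor and xelrax (R2), but orbdor is never obtained.
vorxel: reached.
talird: reached.
Reached: vorxel and talird — 2 of the 4.

2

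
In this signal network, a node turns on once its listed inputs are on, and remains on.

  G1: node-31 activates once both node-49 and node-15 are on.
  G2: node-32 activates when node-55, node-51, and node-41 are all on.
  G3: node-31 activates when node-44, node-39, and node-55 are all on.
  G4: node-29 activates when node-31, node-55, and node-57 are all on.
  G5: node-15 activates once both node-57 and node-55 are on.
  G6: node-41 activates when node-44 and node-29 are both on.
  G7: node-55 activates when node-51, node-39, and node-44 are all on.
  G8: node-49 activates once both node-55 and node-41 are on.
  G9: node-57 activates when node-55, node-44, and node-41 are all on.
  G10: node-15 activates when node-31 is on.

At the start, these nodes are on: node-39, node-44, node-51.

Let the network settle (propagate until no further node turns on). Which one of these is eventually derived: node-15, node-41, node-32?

node-15

G7: node-51, node-39, and node-44 on → node-55 on.
node-44, node-39, and node-55 are on, so node-31 activates (G3).
G10: node-31 on → node-15 on.
node-41 would need node-44 and node-29 (G6), but node-29 never turns on. node-32 would need node-55, node-51, and node-41 (G2), but node-41 never turns on.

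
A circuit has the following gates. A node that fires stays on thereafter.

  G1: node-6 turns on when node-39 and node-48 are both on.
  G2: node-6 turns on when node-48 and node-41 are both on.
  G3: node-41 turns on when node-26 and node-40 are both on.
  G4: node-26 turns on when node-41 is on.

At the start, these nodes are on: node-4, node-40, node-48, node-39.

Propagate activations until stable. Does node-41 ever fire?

node-41 would need node-26 and node-40 (G3), but node-26 never turns on.

No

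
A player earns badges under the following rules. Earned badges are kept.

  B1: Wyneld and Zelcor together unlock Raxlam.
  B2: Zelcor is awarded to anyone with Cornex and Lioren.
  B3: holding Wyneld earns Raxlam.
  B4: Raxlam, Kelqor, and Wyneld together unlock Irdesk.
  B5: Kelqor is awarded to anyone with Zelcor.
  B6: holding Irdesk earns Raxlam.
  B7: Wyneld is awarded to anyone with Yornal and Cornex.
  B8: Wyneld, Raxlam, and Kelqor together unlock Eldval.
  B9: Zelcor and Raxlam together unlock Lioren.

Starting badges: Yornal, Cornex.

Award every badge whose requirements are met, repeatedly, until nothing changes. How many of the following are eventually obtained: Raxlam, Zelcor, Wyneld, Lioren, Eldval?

2

With Yornal and Cornex, Wyneld is earned (B7).
With Wyneld, Raxlam is earned (B3).
Raxlam: reached.
Zelcor would need Cornex and Lioren (B2), but Lioren is never earned.
Wyneld: reached.
Lioren would need Zelcor and Raxlam (B9), but Zelcor is never earned.
Eldval would need Wyneld, Raxlam, and Kelqor (B8), but Kelqor is never earned.
Reached: Raxlam and Wyneld — 2 of the 5.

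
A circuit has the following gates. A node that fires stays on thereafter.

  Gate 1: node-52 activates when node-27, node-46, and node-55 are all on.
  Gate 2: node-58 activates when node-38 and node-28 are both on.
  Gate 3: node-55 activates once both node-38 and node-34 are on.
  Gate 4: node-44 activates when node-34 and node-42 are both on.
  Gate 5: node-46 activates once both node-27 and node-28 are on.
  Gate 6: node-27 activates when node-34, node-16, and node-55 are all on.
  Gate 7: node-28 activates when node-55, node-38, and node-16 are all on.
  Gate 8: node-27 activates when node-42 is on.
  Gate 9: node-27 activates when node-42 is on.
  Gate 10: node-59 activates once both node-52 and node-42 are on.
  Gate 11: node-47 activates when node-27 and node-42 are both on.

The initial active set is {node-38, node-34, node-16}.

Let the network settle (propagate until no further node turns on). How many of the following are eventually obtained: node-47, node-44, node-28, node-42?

1

node-38 and node-34 are on, so node-55 activates (Gate 3).
Gate 7: node-55, node-38, and node-16 on → node-28 on.
node-47 would need node-27 and node-42 (Gate 11), but node-42 never turns on.
node-44 would need node-34 and node-42 (Gate 4), but node-42 never turns on.
node-28: reached.
No rule produces node-42, and it is not given.
Reached: node-28 — 1 of the 4.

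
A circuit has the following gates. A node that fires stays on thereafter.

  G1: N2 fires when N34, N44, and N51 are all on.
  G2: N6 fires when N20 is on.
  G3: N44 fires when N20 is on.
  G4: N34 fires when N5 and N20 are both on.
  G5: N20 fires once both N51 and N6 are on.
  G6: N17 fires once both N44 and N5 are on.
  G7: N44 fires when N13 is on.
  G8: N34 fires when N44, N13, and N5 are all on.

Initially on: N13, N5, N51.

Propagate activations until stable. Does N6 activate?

N6 would need N20 (G2), but N20 never turns on.

No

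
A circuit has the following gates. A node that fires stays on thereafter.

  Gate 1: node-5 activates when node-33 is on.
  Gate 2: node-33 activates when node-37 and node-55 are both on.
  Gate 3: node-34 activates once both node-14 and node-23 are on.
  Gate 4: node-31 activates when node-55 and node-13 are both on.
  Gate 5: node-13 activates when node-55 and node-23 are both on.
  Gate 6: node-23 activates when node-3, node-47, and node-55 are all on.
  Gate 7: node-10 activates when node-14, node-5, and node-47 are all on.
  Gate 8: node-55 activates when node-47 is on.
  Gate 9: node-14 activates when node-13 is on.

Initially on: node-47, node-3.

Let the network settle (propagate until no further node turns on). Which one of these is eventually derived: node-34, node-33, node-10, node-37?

node-47 is on, so node-55 activates (Gate 8).
node-3, node-47, and node-55 are on, so node-23 activates (Gate 6).
node-55 and node-23 are on, so node-13 activates (Gate 5).
Gate 9: node-13 on → node-14 on.
Gate 3: node-14 and node-23 on → node-34 on.
node-10 would need node-14, node-5, and node-47 (Gate 7), but node-5 never turns on. No rule produces node-37, and it is not given. node-33 would need node-37 and node-55 (Gate 2), but node-37 never turns on.

node-34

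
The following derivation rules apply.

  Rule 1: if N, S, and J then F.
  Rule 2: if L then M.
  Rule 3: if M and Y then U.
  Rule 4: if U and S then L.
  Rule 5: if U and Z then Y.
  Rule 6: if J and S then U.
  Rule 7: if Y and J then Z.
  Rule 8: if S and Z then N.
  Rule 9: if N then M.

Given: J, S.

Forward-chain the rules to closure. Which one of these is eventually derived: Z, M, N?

M

J and S hold, so U follows (Rule 6).
From U and S, Rule 4 gives L.
L holds, so M follows (Rule 2).
N would need S and Z (Rule 8), but Z is never established. Z would need Y and J (Rule 7), but Y is never established.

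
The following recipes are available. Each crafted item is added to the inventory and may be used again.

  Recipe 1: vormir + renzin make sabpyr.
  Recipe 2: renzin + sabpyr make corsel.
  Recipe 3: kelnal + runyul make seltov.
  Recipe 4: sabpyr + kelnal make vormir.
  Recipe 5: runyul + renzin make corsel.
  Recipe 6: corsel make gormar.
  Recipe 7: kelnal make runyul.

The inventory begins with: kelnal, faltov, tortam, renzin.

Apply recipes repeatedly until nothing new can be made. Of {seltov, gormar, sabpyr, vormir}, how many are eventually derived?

Using Recipe 7, kelnal makes runyul.
Using Recipe 3, kelnal and runyul make seltov.
Using Recipe 5, runyul and renzin make corsel.
Using Recipe 6, corsel makes gormar.
seltov: reached.
gormar: reached.
sabpyr would need vormir and renzin (Recipe 1), but vormir is never obtained.
vormir would need sabpyr and kelnal (Recipe 4), but sabpyr is never obtained.
Reached: seltov and gormar — 2 of the 4.

2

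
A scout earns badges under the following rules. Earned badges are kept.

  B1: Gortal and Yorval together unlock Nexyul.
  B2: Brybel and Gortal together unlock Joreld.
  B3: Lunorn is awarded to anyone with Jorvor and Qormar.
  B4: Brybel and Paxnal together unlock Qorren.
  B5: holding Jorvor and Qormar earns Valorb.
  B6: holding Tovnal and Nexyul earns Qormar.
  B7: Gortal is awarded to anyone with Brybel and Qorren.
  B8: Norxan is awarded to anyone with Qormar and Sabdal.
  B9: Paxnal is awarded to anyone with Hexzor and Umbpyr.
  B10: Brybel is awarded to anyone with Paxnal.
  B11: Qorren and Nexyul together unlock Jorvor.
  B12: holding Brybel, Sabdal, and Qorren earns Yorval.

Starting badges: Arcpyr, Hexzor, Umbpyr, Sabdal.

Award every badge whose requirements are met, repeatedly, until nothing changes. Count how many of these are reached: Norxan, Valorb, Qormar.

Norxan would need Qormar and Sabdal (B8), but Qormar is never earned.
Valorb would need Jorvor and Qormar (B5), but Qormar is never earned.
Qormar would need Tovnal and Nexyul (B6), but Tovnal is never earned.
None of the 3 are reached.

0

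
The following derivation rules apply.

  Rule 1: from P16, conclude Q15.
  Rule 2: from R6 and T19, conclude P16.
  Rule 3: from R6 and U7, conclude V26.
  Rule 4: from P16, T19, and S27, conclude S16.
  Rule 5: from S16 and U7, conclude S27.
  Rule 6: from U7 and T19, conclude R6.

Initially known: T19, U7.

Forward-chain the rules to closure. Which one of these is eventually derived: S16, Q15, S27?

Q15

U7 and T19 hold, so R6 follows (Rule 6).
From R6 and T19, Rule 2 gives P16.
From P16, Rule 1 gives Q15.
S27 would need S16 and U7 (Rule 5), but S16 is never established. S16 would need P16, T19, and S27 (Rule 4), but S27 is never established.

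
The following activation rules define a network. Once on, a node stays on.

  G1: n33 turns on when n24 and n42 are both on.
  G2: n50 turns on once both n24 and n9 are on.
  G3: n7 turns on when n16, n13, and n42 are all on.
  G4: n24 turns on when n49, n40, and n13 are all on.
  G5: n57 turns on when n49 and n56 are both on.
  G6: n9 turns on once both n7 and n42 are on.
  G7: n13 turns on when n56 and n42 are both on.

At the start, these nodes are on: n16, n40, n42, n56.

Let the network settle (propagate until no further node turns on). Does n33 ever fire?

n33 would need n24 and n42 (G1), but n24 never turns on.

No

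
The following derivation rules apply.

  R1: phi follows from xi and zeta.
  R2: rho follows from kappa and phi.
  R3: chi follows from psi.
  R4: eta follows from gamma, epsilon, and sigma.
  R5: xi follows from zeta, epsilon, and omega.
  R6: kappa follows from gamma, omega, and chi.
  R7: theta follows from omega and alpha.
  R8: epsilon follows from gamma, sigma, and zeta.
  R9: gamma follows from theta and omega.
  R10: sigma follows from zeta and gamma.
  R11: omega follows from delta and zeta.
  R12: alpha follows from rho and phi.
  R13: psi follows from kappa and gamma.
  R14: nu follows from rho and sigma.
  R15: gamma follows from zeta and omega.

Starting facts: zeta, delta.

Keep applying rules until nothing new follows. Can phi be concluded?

From delta and zeta, R11 gives omega.
zeta and omega hold, so gamma follows (R15).
zeta and gamma hold, so sigma follows (R10).
From gamma, sigma, and zeta, R8 gives epsilon.
zeta, epsilon, and omega hold, so xi follows (R5).
From xi and zeta, R1 gives phi.

Yes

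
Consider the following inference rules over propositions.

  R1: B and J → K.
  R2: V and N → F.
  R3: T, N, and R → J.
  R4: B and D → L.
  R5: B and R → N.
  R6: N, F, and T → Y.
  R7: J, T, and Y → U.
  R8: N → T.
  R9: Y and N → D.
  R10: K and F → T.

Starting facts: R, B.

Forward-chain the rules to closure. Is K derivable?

From B and R, R5 gives N.
N holds, so T follows (R8).
From T, N, and R, R3 gives J.
From B and J, R1 gives K.

Yes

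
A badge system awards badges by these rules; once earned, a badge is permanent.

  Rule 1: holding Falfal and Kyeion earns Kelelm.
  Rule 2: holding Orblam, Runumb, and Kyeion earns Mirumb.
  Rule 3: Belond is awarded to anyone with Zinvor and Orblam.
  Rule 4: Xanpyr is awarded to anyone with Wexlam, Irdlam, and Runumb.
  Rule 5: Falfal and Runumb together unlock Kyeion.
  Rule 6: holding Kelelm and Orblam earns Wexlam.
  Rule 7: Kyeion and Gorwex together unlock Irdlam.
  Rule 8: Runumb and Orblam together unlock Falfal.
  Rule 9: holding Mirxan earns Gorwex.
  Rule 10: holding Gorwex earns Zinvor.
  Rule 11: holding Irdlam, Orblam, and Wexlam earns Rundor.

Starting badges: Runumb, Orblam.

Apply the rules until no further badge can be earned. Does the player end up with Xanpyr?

Xanpyr would need Wexlam, Irdlam, and Runumb (Rule 4), but Irdlam is never earned.

No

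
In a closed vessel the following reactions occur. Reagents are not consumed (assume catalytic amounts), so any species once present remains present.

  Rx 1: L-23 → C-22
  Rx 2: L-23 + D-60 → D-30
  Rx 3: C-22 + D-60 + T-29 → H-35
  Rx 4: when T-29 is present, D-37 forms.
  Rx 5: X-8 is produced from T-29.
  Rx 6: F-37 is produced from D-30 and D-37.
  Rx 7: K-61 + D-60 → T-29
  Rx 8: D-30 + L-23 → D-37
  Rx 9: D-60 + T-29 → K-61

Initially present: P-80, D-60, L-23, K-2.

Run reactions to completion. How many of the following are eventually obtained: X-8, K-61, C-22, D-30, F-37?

L-23 and D-60 present → D-30 forms (Rx 2).
L-23 present → C-22 forms (Rx 1).
D-30 and L-23 present → D-37 forms (Rx 8).
D-30 and D-37 present → F-37 forms (Rx 6).
X-8 would need T-29 (Rx 5), but T-29 never forms.
K-61 would need D-60 and T-29 (Rx 9), but T-29 never forms.
C-22: reached.
D-30: reached.
F-37: reached.
Reached: C-22, D-30, and F-37 — 3 of the 5.

3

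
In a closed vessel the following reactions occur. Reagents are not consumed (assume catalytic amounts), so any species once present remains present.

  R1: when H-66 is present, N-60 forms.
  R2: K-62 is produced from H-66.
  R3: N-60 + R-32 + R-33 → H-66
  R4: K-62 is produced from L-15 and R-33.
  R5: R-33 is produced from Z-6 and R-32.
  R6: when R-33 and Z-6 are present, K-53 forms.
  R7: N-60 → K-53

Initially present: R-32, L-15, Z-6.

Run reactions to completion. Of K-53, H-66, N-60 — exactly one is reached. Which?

Z-6 and R-32 present → R-33 forms (R5).
R-33 and Z-6 present → K-53 forms (R6).
H-66 would need N-60, R-32, and R-33 (R3), but N-60 never forms. N-60 would need H-66 (R1), but H-66 never forms.

K-53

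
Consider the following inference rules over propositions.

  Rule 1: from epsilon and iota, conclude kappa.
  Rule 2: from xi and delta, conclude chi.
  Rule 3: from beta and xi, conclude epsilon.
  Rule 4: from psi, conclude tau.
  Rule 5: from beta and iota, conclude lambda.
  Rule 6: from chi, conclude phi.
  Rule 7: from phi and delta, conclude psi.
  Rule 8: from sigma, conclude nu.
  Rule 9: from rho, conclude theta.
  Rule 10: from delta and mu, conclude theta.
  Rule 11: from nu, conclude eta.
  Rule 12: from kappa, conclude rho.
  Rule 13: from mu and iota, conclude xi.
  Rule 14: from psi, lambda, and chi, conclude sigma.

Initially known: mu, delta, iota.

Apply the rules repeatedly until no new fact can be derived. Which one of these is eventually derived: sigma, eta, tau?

From mu and iota, Rule 13 gives xi.
xi and delta hold, so chi follows (Rule 2).
From chi, Rule 6 gives phi.
phi and delta hold, so psi follows (Rule 7).
psi holds, so tau follows (Rule 4).
sigma would need psi, lambda, and chi (Rule 14), but lambda is never established. eta would need nu (Rule 11), but nu is never established.

tau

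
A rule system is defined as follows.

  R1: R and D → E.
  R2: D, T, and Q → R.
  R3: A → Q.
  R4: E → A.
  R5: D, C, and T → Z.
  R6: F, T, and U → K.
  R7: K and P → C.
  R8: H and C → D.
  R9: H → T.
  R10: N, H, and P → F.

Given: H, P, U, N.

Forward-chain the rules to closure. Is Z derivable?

Yes

From N, H, and P, R10 gives F.
H holds, so T follows (R9).
From F, T, and U, R6 gives K.
K and P hold, so C follows (R7).
From H and C, R8 gives D.
D, C, and T hold, so Z follows (R5).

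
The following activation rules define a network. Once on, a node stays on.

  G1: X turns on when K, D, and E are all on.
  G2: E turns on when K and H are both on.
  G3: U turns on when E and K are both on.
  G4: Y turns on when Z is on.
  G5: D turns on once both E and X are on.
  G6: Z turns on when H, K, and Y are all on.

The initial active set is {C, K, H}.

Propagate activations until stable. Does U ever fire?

Yes

K and H are on, so E turns on (G2).
E and K are on, so U turns on (G3).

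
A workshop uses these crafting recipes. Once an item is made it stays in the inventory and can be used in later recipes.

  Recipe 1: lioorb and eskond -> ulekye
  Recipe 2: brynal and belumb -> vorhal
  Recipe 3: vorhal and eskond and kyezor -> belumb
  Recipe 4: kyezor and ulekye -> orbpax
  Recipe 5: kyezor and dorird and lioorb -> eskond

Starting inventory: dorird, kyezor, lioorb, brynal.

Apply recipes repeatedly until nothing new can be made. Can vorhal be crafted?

vorhal would need brynal and belumb (Recipe 2), but belumb is never obtained.

No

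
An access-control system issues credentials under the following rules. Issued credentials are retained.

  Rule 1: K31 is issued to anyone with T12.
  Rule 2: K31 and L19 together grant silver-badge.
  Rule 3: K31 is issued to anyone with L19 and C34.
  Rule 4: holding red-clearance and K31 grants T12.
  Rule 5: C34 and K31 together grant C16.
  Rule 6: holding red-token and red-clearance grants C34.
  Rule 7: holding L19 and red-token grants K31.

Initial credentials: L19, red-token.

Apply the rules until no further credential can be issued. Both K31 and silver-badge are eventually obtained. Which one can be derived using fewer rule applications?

K31: Holding L19 and red-token grants K31 (Rule 7). [1 rule application]
silver-badge: Holding L19 and red-token grants K31 (Rule 7). Holding K31 and L19 grants silver-badge (Rule 2). [2 rule applications]
K31 needs fewer.

K31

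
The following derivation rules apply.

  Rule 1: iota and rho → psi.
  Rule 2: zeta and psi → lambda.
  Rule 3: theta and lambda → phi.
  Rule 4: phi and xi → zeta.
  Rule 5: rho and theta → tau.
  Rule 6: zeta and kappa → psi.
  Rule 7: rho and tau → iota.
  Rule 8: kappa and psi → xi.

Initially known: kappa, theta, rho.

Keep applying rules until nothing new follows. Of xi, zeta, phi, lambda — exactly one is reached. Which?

xi

rho and theta hold, so tau follows (Rule 5).
rho and tau hold, so iota follows (Rule 7).
From iota and rho, Rule 1 gives psi.
kappa and psi hold, so xi follows (Rule 8).
zeta would need phi and xi (Rule 4), but phi is never established. phi would need theta and lambda (Rule 3), but lambda is never established. lambda would need zeta and psi (Rule 2), but zeta is never established.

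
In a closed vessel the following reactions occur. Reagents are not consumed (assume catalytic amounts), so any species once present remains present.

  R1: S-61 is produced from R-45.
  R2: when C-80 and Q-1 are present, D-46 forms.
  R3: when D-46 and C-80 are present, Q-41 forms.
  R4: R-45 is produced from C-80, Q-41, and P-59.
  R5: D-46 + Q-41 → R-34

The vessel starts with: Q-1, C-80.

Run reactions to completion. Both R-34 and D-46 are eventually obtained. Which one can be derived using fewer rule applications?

D-46: C-80 and Q-1 present → D-46 forms (R2). [1 rule application]
R-34: C-80 and Q-1 present → D-46 forms (R2). D-46 and C-80 present → Q-41 forms (R3). D-46 and Q-41 present → R-34 forms (R5). [3 rule applications]
D-46 needs fewer.

D-46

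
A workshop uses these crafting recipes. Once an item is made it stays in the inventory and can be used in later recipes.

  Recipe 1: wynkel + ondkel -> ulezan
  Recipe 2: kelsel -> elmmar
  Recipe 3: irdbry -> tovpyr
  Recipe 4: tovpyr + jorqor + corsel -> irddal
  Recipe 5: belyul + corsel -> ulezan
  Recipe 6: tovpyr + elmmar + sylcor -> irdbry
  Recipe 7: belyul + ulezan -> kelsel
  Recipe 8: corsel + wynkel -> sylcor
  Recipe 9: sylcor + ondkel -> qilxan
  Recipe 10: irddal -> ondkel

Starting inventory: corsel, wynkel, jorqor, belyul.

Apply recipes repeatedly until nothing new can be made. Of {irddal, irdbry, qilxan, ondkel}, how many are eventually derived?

irddal would need tovpyr, jorqor, and corsel (Recipe 4), but tovpyr is never obtained.
irdbry would need tovpyr, elmmar, and sylcor (Recipe 6), but tovpyr is never obtained.
qilxan would need sylcor and ondkel (Recipe 9), but ondkel is never obtained.
ondkel would need irddal (Recipe 10), but irddal is never obtained.
None of the 4 are reached.

0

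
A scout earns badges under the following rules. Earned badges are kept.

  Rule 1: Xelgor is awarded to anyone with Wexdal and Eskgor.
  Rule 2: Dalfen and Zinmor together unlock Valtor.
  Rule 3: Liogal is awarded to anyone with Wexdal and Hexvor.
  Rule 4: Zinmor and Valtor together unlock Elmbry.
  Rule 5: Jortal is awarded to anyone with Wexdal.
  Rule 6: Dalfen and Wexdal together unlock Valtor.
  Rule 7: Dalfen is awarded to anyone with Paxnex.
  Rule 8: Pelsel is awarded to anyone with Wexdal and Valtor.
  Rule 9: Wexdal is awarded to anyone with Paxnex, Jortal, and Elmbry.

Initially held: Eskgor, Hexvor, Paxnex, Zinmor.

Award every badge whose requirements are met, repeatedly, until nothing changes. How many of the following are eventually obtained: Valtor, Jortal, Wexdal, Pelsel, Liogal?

1

With Paxnex, Dalfen is earned (Rule 7).
With Dalfen and Zinmor, Valtor is earned (Rule 2).
Valtor: reached.
Jortal would need Wexdal (Rule 5), but Wexdal is never earned.
Wexdal would need Paxnex, Jortal, and Elmbry (Rule 9), but Jortal is never earned.
Pelsel would need Wexdal and Valtor (Rule 8), but Wexdal is never earned.
Liogal would need Wexdal and Hexvor (Rule 3), but Wexdal is never earned.
Reached: Valtor — 1 of the 5.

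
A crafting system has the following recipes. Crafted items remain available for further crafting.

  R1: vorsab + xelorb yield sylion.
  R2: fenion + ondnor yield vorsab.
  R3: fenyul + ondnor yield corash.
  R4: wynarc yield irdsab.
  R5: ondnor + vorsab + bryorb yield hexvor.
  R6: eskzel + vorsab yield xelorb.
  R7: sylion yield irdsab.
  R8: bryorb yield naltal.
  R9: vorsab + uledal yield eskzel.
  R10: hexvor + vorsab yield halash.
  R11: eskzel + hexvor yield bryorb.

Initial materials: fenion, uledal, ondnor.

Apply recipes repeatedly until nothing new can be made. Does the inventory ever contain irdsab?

fenion + ondnor → vorsab (R2).
vorsab + uledal → eskzel (R9).
eskzel + vorsab → xelorb (R6).
vorsab + xelorb → sylion (R1).
Using R7, sylion makes irdsab.

Yes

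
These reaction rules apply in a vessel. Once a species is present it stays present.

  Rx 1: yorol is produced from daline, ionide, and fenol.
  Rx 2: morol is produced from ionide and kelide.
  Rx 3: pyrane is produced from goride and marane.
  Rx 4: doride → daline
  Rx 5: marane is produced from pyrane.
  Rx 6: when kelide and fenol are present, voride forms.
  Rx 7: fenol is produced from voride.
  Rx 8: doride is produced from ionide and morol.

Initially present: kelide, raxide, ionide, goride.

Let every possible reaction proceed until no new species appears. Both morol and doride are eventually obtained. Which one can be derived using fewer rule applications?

morol

morol: ionide and kelide present → morol forms (Rx 2). [1 rule application]
doride: ionide and kelide present → morol forms (Rx 2). ionide and morol present → doride forms (Rx 8). [2 rule applications]
morol needs fewer.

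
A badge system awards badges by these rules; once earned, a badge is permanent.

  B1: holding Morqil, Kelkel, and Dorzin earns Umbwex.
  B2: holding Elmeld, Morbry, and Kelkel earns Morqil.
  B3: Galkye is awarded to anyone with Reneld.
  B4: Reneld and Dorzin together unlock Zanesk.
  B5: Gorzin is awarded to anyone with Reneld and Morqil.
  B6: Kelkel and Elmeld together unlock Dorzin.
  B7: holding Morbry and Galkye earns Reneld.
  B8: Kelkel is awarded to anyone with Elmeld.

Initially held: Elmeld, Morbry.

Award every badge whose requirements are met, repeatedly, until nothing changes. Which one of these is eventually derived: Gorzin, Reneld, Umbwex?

With Elmeld, Kelkel is earned (B8).
With Kelkel and Elmeld, Dorzin is earned (B6).
With Elmeld, Morbry, and Kelkel, Morqil is earned (B2).
With Morqil, Kelkel, and Dorzin, Umbwex is earned (B1).
Gorzin would need Reneld and Morqil (B5), but Reneld is never earned. Reneld would need Morbry and Galkye (B7), but Galkye is never earned.

Umbwex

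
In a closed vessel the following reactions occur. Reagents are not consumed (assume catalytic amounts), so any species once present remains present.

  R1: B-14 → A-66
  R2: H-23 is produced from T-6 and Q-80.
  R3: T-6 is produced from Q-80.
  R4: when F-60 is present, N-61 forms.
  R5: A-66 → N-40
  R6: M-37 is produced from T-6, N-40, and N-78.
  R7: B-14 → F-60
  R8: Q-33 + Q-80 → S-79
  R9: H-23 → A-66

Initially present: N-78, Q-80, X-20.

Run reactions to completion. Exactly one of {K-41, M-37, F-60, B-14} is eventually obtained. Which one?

Q-80 present → T-6 forms (R3).
T-6 and Q-80 present → H-23 forms (R2).
H-23 present → A-66 forms (R9).
A-66 present → N-40 forms (R5).
T-6, N-40, and N-78 present → M-37 forms (R6).
No rule produces K-41, and it is not given. F-60 would need B-14 (R7), but B-14 never forms. No rule produces B-14, and it is not given.

M-37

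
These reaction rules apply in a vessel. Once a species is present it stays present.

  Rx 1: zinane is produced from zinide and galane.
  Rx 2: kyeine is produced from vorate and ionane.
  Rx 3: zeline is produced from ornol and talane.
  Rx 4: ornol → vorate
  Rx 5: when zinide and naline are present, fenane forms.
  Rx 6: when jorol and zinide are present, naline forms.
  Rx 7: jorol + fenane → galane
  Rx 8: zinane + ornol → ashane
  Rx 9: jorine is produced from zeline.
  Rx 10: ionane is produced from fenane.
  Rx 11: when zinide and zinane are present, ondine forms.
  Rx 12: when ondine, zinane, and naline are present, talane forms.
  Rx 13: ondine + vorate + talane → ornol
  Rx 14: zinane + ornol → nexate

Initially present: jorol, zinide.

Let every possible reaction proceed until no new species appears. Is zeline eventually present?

zeline would need ornol and talane (Rx 3), but ornol never forms.

No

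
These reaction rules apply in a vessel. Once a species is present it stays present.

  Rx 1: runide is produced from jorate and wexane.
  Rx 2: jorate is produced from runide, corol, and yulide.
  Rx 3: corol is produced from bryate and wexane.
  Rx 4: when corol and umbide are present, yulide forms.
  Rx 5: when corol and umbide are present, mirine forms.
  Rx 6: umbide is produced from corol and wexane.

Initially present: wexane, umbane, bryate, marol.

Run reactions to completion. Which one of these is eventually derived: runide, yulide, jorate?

yulide

bryate and wexane present → corol forms (Rx 3).
corol and wexane present → umbide forms (Rx 6).
corol and umbide present → yulide forms (Rx 4).
runide would need jorate and wexane (Rx 1), but jorate never forms. jorate would need runide, corol, and yulide (Rx 2), but runide never forms.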